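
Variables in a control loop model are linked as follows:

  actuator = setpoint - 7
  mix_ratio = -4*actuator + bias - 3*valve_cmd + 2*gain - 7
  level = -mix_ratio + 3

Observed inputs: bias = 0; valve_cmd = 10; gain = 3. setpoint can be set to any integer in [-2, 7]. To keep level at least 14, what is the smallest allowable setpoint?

Substituting into the mix_ratio equation gives mix_ratio = -4*setpoint - 3.
Substituting into the level equation gives level = 4*setpoint + 6.
Require 4*setpoint + 6 ≥ 14, so setpoint ≥ 2.
The smallest integer in [-2, 7] satisfying this is 2.

setpoint = 2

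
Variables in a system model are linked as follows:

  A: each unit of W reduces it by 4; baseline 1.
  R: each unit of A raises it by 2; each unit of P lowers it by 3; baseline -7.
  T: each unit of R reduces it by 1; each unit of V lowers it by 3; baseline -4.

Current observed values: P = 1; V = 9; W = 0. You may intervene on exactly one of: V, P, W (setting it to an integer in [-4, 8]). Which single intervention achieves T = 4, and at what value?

Intervening on V: with other inputs at their observed values, T = -3*V + 4. Solving for 4 gives V = 0, within [-4, 8].
Intervening on P: T = 3*P - 26. Reaching 4 requires P = 10, outside [-4, 8].
Intervening on W: T = 8*W - 23. Reaching 4 requires W = 27/8, not an integer.

set V = 0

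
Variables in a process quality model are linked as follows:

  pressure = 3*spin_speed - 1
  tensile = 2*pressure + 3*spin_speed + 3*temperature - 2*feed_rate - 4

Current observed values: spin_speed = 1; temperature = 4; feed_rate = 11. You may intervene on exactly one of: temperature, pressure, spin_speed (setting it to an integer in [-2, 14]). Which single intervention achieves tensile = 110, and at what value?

set spin_speed = 14

Intervening on temperature: tensile = 3*temperature - 19. Reaching 110 requires temperature = 43, outside [-2, 14].
Intervening on pressure: tensile = 2*pressure - 11. Reaching 110 requires pressure = 121/2, not an integer.
Intervening on spin_speed: with other inputs at their observed values, tensile = 9*spin_speed - 16. Solving for 110 gives spin_speed = 14, within [-2, 14].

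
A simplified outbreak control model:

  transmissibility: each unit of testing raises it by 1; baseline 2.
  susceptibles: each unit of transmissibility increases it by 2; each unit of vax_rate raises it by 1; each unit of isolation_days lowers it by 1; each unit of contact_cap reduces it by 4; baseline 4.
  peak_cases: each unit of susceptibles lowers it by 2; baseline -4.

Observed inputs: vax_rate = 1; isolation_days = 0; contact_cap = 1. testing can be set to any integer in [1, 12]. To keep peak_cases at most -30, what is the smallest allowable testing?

testing = 4

Substituting into the susceptibles equation gives susceptibles = 2*testing + 5.
This gives peak_cases = -4*testing - 14.
Require -4*testing - 14 ≤ -30, so testing ≥ 4.
The smallest integer in [1, 12] satisfying this is 4.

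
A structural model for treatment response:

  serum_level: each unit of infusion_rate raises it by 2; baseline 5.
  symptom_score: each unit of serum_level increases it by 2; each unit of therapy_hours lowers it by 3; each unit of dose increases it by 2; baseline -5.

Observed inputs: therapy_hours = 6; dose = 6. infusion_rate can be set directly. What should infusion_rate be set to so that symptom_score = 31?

Substituting into the symptom_score equation gives symptom_score = 4*infusion_rate - 1.
Solve 4*infusion_rate - 1 = 31: infusion_rate = (31 + 1) / 4 = 8.

infusion_rate = 8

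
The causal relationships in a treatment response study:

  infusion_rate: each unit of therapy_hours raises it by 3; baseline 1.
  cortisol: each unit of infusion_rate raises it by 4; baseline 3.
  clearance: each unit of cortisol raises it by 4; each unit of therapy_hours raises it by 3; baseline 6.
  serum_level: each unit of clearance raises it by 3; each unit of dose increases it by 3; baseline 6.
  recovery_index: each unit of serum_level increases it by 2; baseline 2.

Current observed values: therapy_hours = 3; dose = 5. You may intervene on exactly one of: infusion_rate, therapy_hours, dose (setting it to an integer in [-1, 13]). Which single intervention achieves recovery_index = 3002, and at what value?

Intervening on infusion_rate: recovery_index = 96*infusion_rate + 206. Reaching 3002 requires infusion_rate = 233/8, not an integer.
Intervening on therapy_hours: with other inputs at their observed values, recovery_index = 306*therapy_hours + 248. Solving for 3002 gives therapy_hours = 9, within [-1, 13].
Intervening on dose: recovery_index = 6*dose + 1136. Reaching 3002 requires dose = 311, outside [-1, 13].

set therapy_hours = 9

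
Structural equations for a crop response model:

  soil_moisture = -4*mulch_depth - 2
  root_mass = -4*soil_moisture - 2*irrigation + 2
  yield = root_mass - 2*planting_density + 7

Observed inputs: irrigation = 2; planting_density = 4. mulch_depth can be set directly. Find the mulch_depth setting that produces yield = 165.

mulch_depth = 10

Substituting into the root_mass equation gives root_mass = 16*mulch_depth + 6.
So yield = 16*mulch_depth + 5.
Solve 16*mulch_depth + 5 = 165: mulch_depth = (165 - 5) / 16 = 10.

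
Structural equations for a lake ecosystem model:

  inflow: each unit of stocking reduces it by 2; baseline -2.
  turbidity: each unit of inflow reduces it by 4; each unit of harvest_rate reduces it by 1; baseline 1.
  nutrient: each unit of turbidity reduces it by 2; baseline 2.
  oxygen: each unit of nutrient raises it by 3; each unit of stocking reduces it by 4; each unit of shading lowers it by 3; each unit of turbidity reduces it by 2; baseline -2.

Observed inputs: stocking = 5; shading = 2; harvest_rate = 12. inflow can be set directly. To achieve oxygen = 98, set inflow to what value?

inflow = 1

Intervening on inflow fixes its value directly, overriding its dependence on stocking.
Substituting into the turbidity equation gives turbidity = -4*inflow - 11.
Substituting into the nutrient equation gives nutrient = 8*inflow + 24.
This gives oxygen = 32*inflow + 66.
Solve 32*inflow + 66 = 98: inflow = (98 - 66) / 32 = 1.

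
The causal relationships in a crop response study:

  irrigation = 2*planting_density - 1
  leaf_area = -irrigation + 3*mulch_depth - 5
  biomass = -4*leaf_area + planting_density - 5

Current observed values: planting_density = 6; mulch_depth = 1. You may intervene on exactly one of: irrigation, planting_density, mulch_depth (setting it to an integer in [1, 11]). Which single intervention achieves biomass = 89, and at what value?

Intervening on irrigation: biomass = 4*irrigation + 9. Reaching 89 requires irrigation = 20, outside [1, 11].
Intervening on planting_density: with other inputs at their observed values, biomass = 9*planting_density - 1. Solving for 89 gives planting_density = 10, within [1, 11].
Intervening on mulch_depth: biomass = -12*mulch_depth + 65. Reaching 89 requires mulch_depth = -2, outside [1, 11].

set planting_density = 10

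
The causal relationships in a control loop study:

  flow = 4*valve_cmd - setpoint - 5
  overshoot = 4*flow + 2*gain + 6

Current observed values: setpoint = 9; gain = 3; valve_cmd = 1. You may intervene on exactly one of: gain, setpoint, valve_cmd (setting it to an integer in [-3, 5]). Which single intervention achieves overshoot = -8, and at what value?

Intervening on gain: overshoot = 2*gain - 34. Reaching -8 requires gain = 13, outside [-3, 5].
Intervening on setpoint: with other inputs at their observed values, overshoot = -4*setpoint + 8. Solving for -8 gives setpoint = 4, within [-3, 5].
Intervening on valve_cmd: overshoot = 16*valve_cmd - 44. Reaching -8 requires valve_cmd = 9/4, not an integer.

set setpoint = 4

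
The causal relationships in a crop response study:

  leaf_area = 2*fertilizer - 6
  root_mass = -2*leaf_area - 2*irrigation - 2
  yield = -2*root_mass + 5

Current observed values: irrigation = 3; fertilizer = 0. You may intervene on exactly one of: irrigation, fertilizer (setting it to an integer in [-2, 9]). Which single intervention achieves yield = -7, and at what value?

Intervening on irrigation: with other inputs at their observed values, yield = 4*irrigation - 15. Solving for -7 gives irrigation = 2, within [-2, 9].
Intervening on fertilizer: yield = 8*fertilizer - 3. Reaching -7 requires fertilizer = -1/2, not an integer.

set irrigation = 2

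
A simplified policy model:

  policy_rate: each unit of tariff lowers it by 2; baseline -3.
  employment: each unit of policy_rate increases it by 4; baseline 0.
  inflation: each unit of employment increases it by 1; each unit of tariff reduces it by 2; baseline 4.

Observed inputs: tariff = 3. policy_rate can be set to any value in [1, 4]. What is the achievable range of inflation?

Intervening on policy_rate fixes its value directly, overriding its dependence on tariff.
Substituting into the inflation equation gives inflation = 4*policy_rate - 2.
Linear in policy_rate, so extremes are at the endpoints: policy_rate = 1 gives inflation = 2; policy_rate = 4 gives inflation = 14.

2 to 14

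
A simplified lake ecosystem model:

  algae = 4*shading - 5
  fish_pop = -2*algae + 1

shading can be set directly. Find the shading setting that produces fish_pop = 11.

Substituting into the fish_pop equation gives fish_pop = -8*shading + 11.
Solve -8*shading + 11 = 11: shading = (11 - 11) / -8 = 0.

shading = 0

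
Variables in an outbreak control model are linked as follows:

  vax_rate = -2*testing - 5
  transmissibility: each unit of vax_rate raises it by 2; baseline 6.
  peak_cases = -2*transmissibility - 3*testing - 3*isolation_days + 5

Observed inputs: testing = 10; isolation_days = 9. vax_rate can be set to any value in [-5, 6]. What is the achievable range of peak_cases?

Intervening on vax_rate fixes its value directly, overriding its dependence on testing.
Substituting into the peak_cases equation gives peak_cases = -4*vax_rate - 64.
Linear in vax_rate, so extremes are at the endpoints: vax_rate = -5 gives peak_cases = -44; vax_rate = 6 gives peak_cases = -88.

-88 to -44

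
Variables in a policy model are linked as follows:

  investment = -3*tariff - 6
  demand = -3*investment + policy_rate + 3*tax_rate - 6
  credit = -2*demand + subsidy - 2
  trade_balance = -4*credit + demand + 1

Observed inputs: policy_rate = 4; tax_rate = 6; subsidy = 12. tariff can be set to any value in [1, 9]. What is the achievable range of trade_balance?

Substituting into the demand equation gives demand = 9*tariff + 34.
Substituting into the credit equation gives credit = -18*tariff - 58.
Substituting into the trade_balance equation gives trade_balance = 81*tariff + 267.
Linear in tariff, so extremes are at the endpoints: tariff = 1 gives trade_balance = 348; tariff = 9 gives trade_balance = 996.

348 to 996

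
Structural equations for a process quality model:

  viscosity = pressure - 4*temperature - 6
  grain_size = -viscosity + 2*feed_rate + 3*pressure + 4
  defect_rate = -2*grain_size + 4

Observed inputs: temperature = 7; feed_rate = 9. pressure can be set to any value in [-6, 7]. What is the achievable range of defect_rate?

-136 to -84

Substituting into the viscosity equation gives viscosity = pressure - 34.
Substituting into the grain_size equation gives grain_size = 2*pressure + 56.
Substituting into the defect_rate equation gives defect_rate = -4*pressure - 108.
Linear in pressure, so extremes are at the endpoints: pressure = -6 gives defect_rate = -84; pressure = 7 gives defect_rate = -136.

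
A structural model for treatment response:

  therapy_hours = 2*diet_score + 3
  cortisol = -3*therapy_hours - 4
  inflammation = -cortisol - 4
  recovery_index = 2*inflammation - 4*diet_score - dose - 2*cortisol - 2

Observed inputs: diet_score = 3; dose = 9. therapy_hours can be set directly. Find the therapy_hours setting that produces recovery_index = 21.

therapy_hours = 3

Intervening on therapy_hours fixes its value directly, overriding its dependence on diet_score.
Substituting into the inflammation equation gives inflammation = 3*therapy_hours.
So recovery_index = 12*therapy_hours - 15.
Solve 12*therapy_hours - 15 = 21: therapy_hours = (21 + 15) / 12 = 3.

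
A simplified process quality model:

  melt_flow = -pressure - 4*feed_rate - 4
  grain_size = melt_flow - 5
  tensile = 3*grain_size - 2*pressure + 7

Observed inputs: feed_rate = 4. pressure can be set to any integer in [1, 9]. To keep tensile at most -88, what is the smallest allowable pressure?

pressure = 4

Substituting into the melt_flow equation gives melt_flow = -pressure - 20.
Substituting into the grain_size equation gives grain_size = -pressure - 25.
Substituting into the tensile equation gives tensile = -5*pressure - 68.
Require -5*pressure - 68 ≤ -88, so pressure ≥ 4.
The smallest integer in [1, 9] satisfying this is 4.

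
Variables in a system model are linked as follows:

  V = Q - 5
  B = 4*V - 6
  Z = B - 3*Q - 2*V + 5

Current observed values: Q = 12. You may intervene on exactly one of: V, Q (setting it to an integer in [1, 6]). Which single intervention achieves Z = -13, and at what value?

Intervening on V: Z = 2*V - 37. Reaching -13 requires V = 12, outside [1, 6].
Intervening on Q: with other inputs at their observed values, Z = -Q - 11. Solving for -13 gives Q = 2, within [1, 6].

set Q = 2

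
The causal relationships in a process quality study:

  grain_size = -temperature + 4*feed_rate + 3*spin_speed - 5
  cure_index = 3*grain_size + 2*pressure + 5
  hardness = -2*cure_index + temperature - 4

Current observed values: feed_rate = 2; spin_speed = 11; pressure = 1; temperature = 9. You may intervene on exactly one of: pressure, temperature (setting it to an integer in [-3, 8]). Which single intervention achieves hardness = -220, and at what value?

set temperature = 2

Intervening on pressure: hardness = -4*pressure - 167. Reaching -220 requires pressure = 53/4, not an integer.
Intervening on temperature: with other inputs at their observed values, hardness = 7*temperature - 234. Solving for -220 gives temperature = 2, within [-3, 8].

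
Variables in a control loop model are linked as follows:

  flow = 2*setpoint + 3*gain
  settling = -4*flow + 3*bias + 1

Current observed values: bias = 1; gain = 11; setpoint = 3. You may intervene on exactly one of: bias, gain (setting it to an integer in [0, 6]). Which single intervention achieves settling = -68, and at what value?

Intervening on bias: settling = 3*bias - 155. Reaching -68 requires bias = 29, outside [0, 6].
Intervening on gain: with other inputs at their observed values, settling = -12*gain - 20. Solving for -68 gives gain = 4, within [0, 6].

set gain = 4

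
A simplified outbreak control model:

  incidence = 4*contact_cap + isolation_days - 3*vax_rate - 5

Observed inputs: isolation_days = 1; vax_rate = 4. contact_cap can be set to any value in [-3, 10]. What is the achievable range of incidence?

-28 to 24

Substituting into the incidence equation gives incidence = 4*contact_cap - 16.
Linear in contact_cap, so extremes are at the endpoints: contact_cap = -3 gives incidence = -28; contact_cap = 10 gives incidence = 24.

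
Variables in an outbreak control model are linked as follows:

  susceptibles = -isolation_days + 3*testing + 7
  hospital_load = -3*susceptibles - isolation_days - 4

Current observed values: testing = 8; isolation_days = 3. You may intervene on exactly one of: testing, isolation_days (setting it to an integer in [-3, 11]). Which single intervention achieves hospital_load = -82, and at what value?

set testing = 7

Intervening on testing: with other inputs at their observed values, hospital_load = -9*testing - 19. Solving for -82 gives testing = 7, within [-3, 11].
Intervening on isolation_days: hospital_load = 2*isolation_days - 97. Reaching -82 requires isolation_days = 15/2, not an integer.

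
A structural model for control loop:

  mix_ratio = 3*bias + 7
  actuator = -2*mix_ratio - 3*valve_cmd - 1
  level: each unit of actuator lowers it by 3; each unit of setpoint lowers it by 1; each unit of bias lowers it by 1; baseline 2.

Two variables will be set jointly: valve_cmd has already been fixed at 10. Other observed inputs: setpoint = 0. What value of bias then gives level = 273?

With valve_cmd held at 10:
Substituting into the actuator equation gives actuator = -6*bias - 45.
This gives level = 17*bias + 137.
Solve 17*bias + 137 = 273: bias = (273 - 137) / 17 = 8.

bias = 8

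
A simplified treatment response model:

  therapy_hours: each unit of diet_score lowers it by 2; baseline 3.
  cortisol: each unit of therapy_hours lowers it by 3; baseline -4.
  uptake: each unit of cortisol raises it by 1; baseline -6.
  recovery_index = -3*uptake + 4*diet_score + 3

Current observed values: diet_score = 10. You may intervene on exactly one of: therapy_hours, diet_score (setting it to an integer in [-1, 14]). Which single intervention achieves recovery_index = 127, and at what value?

Intervening on therapy_hours: with other inputs at their observed values, recovery_index = 9*therapy_hours + 73. Solving for 127 gives therapy_hours = 6, within [-1, 14].
Intervening on diet_score: recovery_index = -14*diet_score + 60. Reaching 127 requires diet_score = -67/14, not an integer.

set therapy_hours = 6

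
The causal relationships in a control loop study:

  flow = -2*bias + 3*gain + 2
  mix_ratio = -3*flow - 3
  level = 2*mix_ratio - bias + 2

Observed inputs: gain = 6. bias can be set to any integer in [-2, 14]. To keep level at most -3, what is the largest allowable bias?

bias = 11

Substituting into the flow equation gives flow = -2*bias + 20.
mix_ratio becomes 6*bias - 63.
Substituting into the level equation gives level = 11*bias - 124.
Require 11*bias - 124 ≤ -3, so bias ≤ 11.
The largest integer in [-2, 14] satisfying this is 11.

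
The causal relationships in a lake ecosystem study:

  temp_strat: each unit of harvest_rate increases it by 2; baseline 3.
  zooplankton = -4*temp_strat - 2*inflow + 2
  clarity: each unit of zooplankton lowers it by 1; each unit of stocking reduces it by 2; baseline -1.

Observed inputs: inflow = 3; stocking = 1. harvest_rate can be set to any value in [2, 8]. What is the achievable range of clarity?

29 to 77

Substituting into the zooplankton equation gives zooplankton = -8*harvest_rate - 16.
This gives clarity = 8*harvest_rate + 13.
Linear in harvest_rate, so extremes are at the endpoints: harvest_rate = 2 gives clarity = 29; harvest_rate = 8 gives clarity = 77.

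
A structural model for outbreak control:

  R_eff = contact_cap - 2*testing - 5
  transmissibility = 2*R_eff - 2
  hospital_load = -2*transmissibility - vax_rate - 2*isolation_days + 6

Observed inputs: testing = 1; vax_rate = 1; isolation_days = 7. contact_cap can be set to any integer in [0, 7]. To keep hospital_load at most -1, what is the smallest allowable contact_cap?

contact_cap = 6

Substituting into the R_eff equation gives R_eff = contact_cap - 7.
Substituting into the transmissibility equation gives transmissibility = 2*contact_cap - 16.
Substituting into the hospital_load equation gives hospital_load = -4*contact_cap + 23.
Require -4*contact_cap + 23 ≤ -1, so contact_cap ≥ 6.
The smallest integer in [0, 7] satisfying this is 6.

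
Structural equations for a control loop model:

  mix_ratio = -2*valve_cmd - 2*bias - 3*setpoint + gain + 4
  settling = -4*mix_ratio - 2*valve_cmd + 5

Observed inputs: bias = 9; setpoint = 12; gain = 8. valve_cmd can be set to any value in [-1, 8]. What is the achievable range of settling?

167 to 221

Substituting into the mix_ratio equation gives mix_ratio = -2*valve_cmd - 42.
Substituting into the settling equation gives settling = 6*valve_cmd + 173.
Linear in valve_cmd, so extremes are at the endpoints: valve_cmd = -1 gives settling = 167; valve_cmd = 8 gives settling = 221.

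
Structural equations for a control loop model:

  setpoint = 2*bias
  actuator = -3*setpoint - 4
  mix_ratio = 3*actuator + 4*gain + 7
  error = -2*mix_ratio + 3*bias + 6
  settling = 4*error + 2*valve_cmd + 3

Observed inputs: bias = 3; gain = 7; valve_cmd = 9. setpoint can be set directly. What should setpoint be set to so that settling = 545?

Intervening on setpoint fixes its value directly, overriding its dependence on bias.
Substituting into the mix_ratio equation gives mix_ratio = -9*setpoint + 23.
Substituting into the error equation gives error = 18*setpoint - 31.
Substituting into the settling equation gives settling = 72*setpoint - 103.
Solve 72*setpoint - 103 = 545: setpoint = (545 + 103) / 72 = 9.

setpoint = 9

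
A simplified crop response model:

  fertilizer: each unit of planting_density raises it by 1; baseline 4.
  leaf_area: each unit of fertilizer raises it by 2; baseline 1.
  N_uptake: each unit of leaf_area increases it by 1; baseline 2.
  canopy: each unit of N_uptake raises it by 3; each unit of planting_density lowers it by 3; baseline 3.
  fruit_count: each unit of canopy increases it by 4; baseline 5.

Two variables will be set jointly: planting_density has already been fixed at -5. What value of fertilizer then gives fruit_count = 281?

With planting_density held at -5:
Intervening on fertilizer fixes its value directly, overriding its dependence on planting_density.
Substituting into the N_uptake equation gives N_uptake = 2*fertilizer + 3.
So canopy = 6*fertilizer + 27.
This gives fruit_count = 24*fertilizer + 113.
Solve 24*fertilizer + 113 = 281: fertilizer = (281 - 113) / 24 = 7.

fertilizer = 7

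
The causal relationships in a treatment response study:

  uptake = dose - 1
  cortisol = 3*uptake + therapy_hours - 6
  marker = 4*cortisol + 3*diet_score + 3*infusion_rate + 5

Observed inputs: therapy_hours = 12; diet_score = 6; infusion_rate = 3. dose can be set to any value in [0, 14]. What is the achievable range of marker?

44 to 212

Substituting into the cortisol equation gives cortisol = 3*dose + 3.
So marker = 12*dose + 44.
Linear in dose, so extremes are at the endpoints: dose = 0 gives marker = 44; dose = 14 gives marker = 212.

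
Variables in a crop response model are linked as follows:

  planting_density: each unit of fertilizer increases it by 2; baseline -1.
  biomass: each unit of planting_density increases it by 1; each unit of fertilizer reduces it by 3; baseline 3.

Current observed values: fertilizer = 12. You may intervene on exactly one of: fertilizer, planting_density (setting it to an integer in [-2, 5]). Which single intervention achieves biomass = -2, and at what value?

Intervening on fertilizer: with other inputs at their observed values, biomass = -fertilizer + 2. Solving for -2 gives fertilizer = 4, within [-2, 5].
Intervening on planting_density: biomass = planting_density - 33. Reaching -2 requires planting_density = 31, outside [-2, 5].

set fertilizer = 4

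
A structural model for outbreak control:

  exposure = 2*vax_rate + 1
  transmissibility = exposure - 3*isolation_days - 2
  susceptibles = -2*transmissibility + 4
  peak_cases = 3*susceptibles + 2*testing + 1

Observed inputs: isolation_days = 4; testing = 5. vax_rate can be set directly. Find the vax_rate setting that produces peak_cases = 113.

vax_rate = -1

Substituting into the transmissibility equation gives transmissibility = 2*vax_rate - 13.
Substituting into the susceptibles equation gives susceptibles = -4*vax_rate + 30.
Substituting into the peak_cases equation gives peak_cases = -12*vax_rate + 101.
Solve -12*vax_rate + 101 = 113: vax_rate = (113 - 101) / -12 = -1.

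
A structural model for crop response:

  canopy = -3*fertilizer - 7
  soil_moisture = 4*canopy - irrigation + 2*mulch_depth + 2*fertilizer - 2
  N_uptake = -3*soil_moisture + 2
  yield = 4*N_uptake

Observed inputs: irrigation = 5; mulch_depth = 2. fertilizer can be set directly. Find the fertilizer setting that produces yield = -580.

fertilizer = -8

Substituting into the soil_moisture equation gives soil_moisture = -10*fertilizer - 31.
This gives N_uptake = 30*fertilizer + 95.
yield becomes 120*fertilizer + 380.
Solve 120*fertilizer + 380 = -580: fertilizer = (-580 - 380) / 120 = -8.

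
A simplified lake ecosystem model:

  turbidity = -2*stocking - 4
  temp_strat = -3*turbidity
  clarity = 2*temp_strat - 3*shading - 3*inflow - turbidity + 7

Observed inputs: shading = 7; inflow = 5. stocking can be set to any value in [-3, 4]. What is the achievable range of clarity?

Substituting into the temp_strat equation gives temp_strat = 6*stocking + 12.
This gives clarity = 14*stocking - 1.
Linear in stocking, so extremes are at the endpoints: stocking = -3 gives clarity = -43; stocking = 4 gives clarity = 55.

-43 to 55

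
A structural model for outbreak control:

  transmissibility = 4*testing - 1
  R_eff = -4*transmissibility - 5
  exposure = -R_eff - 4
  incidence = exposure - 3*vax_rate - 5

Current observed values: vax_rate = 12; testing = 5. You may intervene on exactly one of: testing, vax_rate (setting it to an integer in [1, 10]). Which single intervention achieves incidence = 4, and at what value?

set testing = 3

Intervening on testing: with other inputs at their observed values, incidence = 16*testing - 44. Solving for 4 gives testing = 3, within [1, 10].
Intervening on vax_rate: incidence = -3*vax_rate + 72. Reaching 4 requires vax_rate = 68/3, not an integer.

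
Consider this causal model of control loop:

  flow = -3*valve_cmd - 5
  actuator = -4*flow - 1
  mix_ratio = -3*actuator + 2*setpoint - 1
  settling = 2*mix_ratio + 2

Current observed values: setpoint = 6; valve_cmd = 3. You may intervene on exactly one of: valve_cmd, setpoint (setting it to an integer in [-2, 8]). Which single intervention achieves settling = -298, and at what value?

set setpoint = 8

Intervening on valve_cmd: settling = -72*valve_cmd - 90. Reaching -298 requires valve_cmd = 26/9, not an integer.
Intervening on setpoint: with other inputs at their observed values, settling = 4*setpoint - 330. Solving for -298 gives setpoint = 8, within [-2, 8].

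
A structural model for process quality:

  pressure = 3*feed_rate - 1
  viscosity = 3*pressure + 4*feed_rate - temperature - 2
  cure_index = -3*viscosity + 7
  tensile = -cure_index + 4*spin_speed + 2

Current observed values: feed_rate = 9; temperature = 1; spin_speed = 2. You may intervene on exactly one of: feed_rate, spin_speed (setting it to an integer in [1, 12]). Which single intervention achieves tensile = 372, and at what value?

set spin_speed = 11

Intervening on feed_rate: tensile = 39*feed_rate - 15. Reaching 372 requires feed_rate = 129/13, not an integer.
Intervening on spin_speed: with other inputs at their observed values, tensile = 4*spin_speed + 328. Solving for 372 gives spin_speed = 11, within [1, 12].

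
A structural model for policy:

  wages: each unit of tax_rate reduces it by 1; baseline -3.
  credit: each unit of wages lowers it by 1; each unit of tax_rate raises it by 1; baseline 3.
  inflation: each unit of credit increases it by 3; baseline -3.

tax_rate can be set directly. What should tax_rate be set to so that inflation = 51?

tax_rate = 6

Substituting into the credit equation gives credit = 2*tax_rate + 6.
inflation becomes 6*tax_rate + 15.
Solve 6*tax_rate + 15 = 51: tax_rate = (51 - 15) / 6 = 6.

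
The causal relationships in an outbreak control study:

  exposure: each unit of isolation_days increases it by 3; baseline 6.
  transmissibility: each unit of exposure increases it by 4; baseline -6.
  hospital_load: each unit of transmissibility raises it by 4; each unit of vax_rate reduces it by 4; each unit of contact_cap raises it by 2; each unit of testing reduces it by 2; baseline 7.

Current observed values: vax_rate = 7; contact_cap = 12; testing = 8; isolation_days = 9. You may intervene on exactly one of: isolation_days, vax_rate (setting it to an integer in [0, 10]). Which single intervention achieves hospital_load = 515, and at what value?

set vax_rate = 1

Intervening on isolation_days: hospital_load = 48*isolation_days + 59. Reaching 515 requires isolation_days = 19/2, not an integer.
Intervening on vax_rate: with other inputs at their observed values, hospital_load = -4*vax_rate + 519. Solving for 515 gives vax_rate = 1, within [0, 10].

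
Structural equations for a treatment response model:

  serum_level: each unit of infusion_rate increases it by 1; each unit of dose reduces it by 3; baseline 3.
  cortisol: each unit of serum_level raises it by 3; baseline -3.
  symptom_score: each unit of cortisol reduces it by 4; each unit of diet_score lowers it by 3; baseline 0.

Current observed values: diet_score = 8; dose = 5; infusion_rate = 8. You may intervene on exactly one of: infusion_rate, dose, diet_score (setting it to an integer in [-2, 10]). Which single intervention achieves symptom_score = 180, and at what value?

set dose = 9

Intervening on infusion_rate: symptom_score = -12*infusion_rate + 132. Reaching 180 requires infusion_rate = -4, outside [-2, 10].
Intervening on dose: with other inputs at their observed values, symptom_score = 36*dose - 144. Solving for 180 gives dose = 9, within [-2, 10].
Intervening on diet_score: symptom_score = -3*diet_score + 60. Reaching 180 requires diet_score = -40, outside [-2, 10].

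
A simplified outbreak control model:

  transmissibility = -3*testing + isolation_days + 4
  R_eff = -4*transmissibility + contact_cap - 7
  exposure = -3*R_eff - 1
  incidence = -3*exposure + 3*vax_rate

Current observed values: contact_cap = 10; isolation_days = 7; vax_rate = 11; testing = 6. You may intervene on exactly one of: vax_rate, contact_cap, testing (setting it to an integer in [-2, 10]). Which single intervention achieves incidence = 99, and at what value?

Intervening on vax_rate: incidence = 3*vax_rate + 282. Reaching 99 requires vax_rate = -61, outside [-2, 10].
Intervening on contact_cap: incidence = 9*contact_cap + 225. Reaching 99 requires contact_cap = -14, outside [-2, 10].
Intervening on testing: with other inputs at their observed values, incidence = 108*testing - 333. Solving for 99 gives testing = 4, within [-2, 10].

set testing = 4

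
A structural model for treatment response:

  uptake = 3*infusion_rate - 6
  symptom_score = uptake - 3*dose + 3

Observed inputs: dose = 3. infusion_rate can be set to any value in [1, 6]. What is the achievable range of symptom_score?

-9 to 6

Substituting into the symptom_score equation gives symptom_score = 3*infusion_rate - 12.
Linear in infusion_rate, so extremes are at the endpoints: infusion_rate = 1 gives symptom_score = -9; infusion_rate = 6 gives symptom_score = 6.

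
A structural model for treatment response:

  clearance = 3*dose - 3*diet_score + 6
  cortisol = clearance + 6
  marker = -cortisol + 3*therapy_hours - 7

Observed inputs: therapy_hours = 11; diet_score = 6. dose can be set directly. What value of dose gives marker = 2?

dose = 10

Substituting into the clearance equation gives clearance = 3*dose - 12.
So cortisol = 3*dose - 6.
This gives marker = -3*dose + 32.
Solve -3*dose + 32 = 2: dose = (2 - 32) / -3 = 10.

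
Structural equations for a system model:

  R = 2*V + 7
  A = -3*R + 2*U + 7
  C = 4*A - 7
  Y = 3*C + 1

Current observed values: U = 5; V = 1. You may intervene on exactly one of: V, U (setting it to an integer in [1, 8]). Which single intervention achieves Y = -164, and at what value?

Intervening on V: Y = -72*V - 68. Reaching -164 requires V = 4/3, not an integer.
Intervening on U: with other inputs at their observed values, Y = 24*U - 260. Solving for -164 gives U = 4, within [1, 8].

set U = 4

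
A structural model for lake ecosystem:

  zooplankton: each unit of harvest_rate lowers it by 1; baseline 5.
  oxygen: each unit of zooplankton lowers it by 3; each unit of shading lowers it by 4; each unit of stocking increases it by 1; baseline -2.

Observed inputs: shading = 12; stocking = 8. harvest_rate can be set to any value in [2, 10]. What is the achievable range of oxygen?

Substituting into the oxygen equation gives oxygen = 3*harvest_rate - 57.
Linear in harvest_rate, so extremes are at the endpoints: harvest_rate = 2 gives oxygen = -51; harvest_rate = 10 gives oxygen = -27.

-51 to -27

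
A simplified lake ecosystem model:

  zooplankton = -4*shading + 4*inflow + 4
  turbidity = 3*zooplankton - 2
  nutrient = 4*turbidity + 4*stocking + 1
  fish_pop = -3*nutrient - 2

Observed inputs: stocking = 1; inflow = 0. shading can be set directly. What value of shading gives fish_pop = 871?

shading = 7

Substituting into the zooplankton equation gives zooplankton = -4*shading + 4.
Substituting into the turbidity equation gives turbidity = -12*shading + 10.
nutrient becomes -48*shading + 45.
This gives fish_pop = 144*shading - 137.
Solve 144*shading - 137 = 871: shading = (871 + 137) / 144 = 7.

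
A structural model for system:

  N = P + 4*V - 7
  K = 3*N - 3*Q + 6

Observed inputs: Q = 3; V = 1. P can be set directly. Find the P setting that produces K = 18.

Substituting into the N equation gives N = P - 3.
This gives K = 3*P - 12.
Solve 3*P - 12 = 18: P = (18 + 12) / 3 = 10.

P = 10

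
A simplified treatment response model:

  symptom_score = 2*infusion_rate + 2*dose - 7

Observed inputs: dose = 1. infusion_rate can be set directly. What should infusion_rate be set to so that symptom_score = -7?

infusion_rate = -1

Substituting into the symptom_score equation gives symptom_score = 2*infusion_rate - 5.
Solve 2*infusion_rate - 5 = -7: infusion_rate = (-7 + 5) / 2 = -1.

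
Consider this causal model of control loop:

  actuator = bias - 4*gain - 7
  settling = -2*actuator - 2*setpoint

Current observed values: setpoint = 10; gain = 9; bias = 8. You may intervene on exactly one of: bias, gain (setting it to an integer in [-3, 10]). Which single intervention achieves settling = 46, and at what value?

Intervening on bias: with other inputs at their observed values, settling = -2*bias + 66. Solving for 46 gives bias = 10, within [-3, 10].
Intervening on gain: settling = 8*gain - 22. Reaching 46 requires gain = 17/2, not an integer.

set bias = 10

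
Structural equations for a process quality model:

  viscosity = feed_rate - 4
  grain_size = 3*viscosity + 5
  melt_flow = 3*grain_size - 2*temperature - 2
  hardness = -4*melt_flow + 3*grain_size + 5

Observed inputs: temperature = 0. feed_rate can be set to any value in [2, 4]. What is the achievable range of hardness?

Substituting into the grain_size equation gives grain_size = 3*feed_rate - 7.
Substituting into the melt_flow equation gives melt_flow = 9*feed_rate - 23.
Substituting into the hardness equation gives hardness = -27*feed_rate + 76.
Linear in feed_rate, so extremes are at the endpoints: feed_rate = 2 gives hardness = 22; feed_rate = 4 gives hardness = -32.

-32 to 22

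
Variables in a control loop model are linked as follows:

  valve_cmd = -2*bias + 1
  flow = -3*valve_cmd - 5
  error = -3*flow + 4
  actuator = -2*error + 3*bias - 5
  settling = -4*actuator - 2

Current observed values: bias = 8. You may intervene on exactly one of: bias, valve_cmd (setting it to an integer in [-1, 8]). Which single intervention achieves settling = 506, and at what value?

set valve_cmd = 6

Intervening on bias: settling = -156*bias + 242. Reaching 506 requires bias = -22/13, not an integer.
Intervening on valve_cmd: with other inputs at their observed values, settling = 72*valve_cmd + 74. Solving for 506 gives valve_cmd = 6, within [-1, 8].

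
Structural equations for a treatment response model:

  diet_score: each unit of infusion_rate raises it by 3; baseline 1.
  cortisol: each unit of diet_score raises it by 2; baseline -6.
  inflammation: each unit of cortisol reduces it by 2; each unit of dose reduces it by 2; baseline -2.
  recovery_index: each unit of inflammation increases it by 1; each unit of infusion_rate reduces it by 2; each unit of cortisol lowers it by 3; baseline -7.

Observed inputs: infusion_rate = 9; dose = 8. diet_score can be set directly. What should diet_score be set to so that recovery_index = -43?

diet_score = 3

Intervening on diet_score fixes its value directly, overriding its dependence on infusion_rate.
Substituting into the inflammation equation gives inflammation = -4*diet_score - 6.
So recovery_index = -10*diet_score - 13.
Solve -10*diet_score - 13 = -43: diet_score = (-43 + 13) / -10 = 3.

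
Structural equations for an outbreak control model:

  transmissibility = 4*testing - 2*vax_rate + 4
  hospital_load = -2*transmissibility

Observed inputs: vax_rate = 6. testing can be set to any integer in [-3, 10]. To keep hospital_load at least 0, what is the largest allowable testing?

Substituting into the transmissibility equation gives transmissibility = 4*testing - 8.
Substituting into the hospital_load equation gives hospital_load = -8*testing + 16.
Require -8*testing + 16 ≥ 0, so testing ≤ 2.
The largest integer in [-3, 10] satisfying this is 2.

testing = 2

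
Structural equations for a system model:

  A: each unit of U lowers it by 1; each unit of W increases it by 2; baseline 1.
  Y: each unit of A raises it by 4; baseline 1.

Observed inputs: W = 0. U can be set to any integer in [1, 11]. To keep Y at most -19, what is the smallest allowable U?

Substituting into the A equation gives A = -U + 1.
Substituting into the Y equation gives Y = -4*U + 5.
Require -4*U + 5 ≤ -19, so U ≥ 6.
The smallest integer in [1, 11] satisfying this is 6.

U = 6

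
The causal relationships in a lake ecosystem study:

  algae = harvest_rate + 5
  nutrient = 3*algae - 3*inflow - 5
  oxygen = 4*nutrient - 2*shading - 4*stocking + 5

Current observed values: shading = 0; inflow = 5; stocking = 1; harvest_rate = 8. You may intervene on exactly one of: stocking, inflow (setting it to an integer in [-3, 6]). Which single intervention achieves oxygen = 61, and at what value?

set stocking = 5

Intervening on stocking: with other inputs at their observed values, oxygen = -4*stocking + 81. Solving for 61 gives stocking = 5, within [-3, 6].
Intervening on inflow: oxygen = -12*inflow + 137. Reaching 61 requires inflow = 19/3, not an integer.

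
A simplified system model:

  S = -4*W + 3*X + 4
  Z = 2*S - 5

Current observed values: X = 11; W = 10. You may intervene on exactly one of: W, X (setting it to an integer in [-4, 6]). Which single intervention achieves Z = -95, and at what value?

Intervening on W: Z = -8*W + 69. Reaching -95 requires W = 41/2, not an integer.
Intervening on X: with other inputs at their observed values, Z = 6*X - 77. Solving for -95 gives X = -3, within [-4, 6].

set X = -3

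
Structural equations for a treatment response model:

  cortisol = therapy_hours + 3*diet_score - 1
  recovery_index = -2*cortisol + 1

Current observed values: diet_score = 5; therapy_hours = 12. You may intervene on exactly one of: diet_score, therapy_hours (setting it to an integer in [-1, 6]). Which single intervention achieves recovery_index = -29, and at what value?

set therapy_hours = 1

Intervening on diet_score: recovery_index = -6*diet_score - 21. Reaching -29 requires diet_score = 4/3, not an integer.
Intervening on therapy_hours: with other inputs at their observed values, recovery_index = -2*therapy_hours - 27. Solving for -29 gives therapy_hours = 1, within [-1, 6].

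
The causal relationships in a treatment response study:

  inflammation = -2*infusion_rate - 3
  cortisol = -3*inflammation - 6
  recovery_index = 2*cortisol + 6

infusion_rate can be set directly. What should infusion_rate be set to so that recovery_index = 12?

Substituting into the cortisol equation gives cortisol = 6*infusion_rate + 3.
Substituting into the recovery_index equation gives recovery_index = 12*infusion_rate + 12.
Solve 12*infusion_rate + 12 = 12: infusion_rate = (12 - 12) / 12 = 0.

infusion_rate = 0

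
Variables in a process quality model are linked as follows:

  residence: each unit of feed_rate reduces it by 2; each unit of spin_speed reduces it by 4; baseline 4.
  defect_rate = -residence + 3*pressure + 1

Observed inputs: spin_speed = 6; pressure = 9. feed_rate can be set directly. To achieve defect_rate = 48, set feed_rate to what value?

Substituting into the residence equation gives residence = -2*feed_rate - 20.
Substituting into the defect_rate equation gives defect_rate = 2*feed_rate + 48.
Solve 2*feed_rate + 48 = 48: feed_rate = (48 - 48) / 2 = 0.

feed_rate = 0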